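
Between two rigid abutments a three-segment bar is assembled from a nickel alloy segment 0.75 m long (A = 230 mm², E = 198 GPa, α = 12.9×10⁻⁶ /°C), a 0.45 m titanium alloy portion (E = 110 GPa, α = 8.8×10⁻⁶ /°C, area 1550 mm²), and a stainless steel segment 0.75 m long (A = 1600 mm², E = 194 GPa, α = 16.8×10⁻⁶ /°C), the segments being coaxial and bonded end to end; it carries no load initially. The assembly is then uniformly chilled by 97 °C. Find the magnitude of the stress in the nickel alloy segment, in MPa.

σ ≈ 514 MPa (tensile)

With the walls removed the bar would change length by δ_free = Σ αᵢΔT Lᵢ = 12.9×10⁻⁶×97×750 + 8.8×10⁻⁶×97×450 + 16.8×10⁻⁶×97×750 = 2.545 mm.
The walls prevent any net length change, so an axial force P (same in every segment) develops. Compatibility: P · Σ Lᵢ/(AᵢEᵢ) = δ_free.
Σ Lᵢ/(AᵢEᵢ) = 750/(230×198×10³) + 450/(1550×110×10³) + 750/(1600×194×10³) = 2.152×10⁻⁵ mm/N.
P = 2.545 / 2.152×10⁻⁵ = 118200 N = 118.2 kN, tensile.
σ_{nickel alloy} = P / A = 118200 / 230 = 514 MPa.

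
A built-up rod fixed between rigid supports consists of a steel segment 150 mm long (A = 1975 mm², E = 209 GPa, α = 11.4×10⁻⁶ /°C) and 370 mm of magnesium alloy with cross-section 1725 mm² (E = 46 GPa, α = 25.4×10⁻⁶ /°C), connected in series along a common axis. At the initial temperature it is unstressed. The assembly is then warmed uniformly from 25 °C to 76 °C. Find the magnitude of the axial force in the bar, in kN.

If the supports were absent, the total length change would be Σ αᵢΔT Lᵢ = 11.4×10⁻⁶×51×150 + 25.4×10⁻⁶×51×370 = 0.5665 mm.
The rigid supports impose zero overall length change; the single axial force P common to all segments must satisfy P Σ Lᵢ/(AᵢEᵢ) = δ_free.
Σ Lᵢ/(AᵢEᵢ) = 150/(1975×209×10³) + 370/(1725×46×10³) = 5.026×10⁻⁶ mm/N.
P = 0.5665 / 5.026×10⁻⁶ = 112700 N = 112.7 kN, compressive.

P ≈ 113 kN (compressive)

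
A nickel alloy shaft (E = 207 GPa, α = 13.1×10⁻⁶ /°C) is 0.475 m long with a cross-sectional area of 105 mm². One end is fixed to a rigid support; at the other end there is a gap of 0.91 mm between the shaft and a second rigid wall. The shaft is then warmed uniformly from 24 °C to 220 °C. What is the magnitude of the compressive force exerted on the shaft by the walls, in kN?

If the wall were absent the shaft would grow by αΔT L = 13.1×10⁻⁶ × 196 × 475 = 1.22 mm.
This exceeds the 0.91 mm gap, so the wall pushes back. The portion of expansion that must be recovered elastically is δ_free − gap = 1.22 − 0.91 = 0.3096 mm.
So σ = E(δ_free − g)/L = 207×10³ × 0.3096/475 = 134.9 MPa.
P = σA = 134.9 × 105 = 14.17 kN.

P ≈ 14.2 kN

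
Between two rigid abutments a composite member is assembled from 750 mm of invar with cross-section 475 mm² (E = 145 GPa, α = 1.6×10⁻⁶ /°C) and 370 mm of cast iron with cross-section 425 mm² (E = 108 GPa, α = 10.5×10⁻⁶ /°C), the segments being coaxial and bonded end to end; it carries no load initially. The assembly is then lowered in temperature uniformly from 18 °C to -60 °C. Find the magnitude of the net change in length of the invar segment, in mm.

Free thermal contraction of the whole bar: Σ αᵢΔT Lᵢ = 1.6×10⁻⁶×78×750 + 10.5×10⁻⁶×78×370 = 0.3966 mm.
The walls prevent any net length change, so an axial force P (same in every segment) develops. Compatibility: P · Σ Lᵢ/(AᵢEᵢ) = δ_free.
Σ Lᵢ/(AᵢEᵢ) = 750/(475×145×10³) + 370/(425×108×10³) = 1.895×10⁻⁵ mm/N.
P = 0.3966 / 1.895×10⁻⁵ = 20930 N = 20.93 kN, tensile.
For the invar segment, free thermal change = 1.6×10⁻⁶×78×750 = 0.0936 mm and elastic change from P = 20930×750/(475×145×10³) = 0.2279 mm; these oppose, so the net change is 0.134 mm (segment lengthens).

|ΔL| ≈ 0.134 mm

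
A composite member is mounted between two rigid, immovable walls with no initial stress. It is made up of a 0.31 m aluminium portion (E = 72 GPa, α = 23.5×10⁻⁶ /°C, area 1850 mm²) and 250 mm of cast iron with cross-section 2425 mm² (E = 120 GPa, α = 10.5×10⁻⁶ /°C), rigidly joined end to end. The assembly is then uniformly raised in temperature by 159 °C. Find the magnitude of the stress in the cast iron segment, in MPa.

σ ≈ 204 MPa (compressive)

Free thermal expansion of the whole bar: Σ αᵢΔT Lᵢ = 23.5×10⁻⁶×159×310 + 10.5×10⁻⁶×159×250 = 1.576 mm.
The walls prevent any net length change, so an axial force P (same in every segment) develops. Compatibility: P · Σ Lᵢ/(AᵢEᵢ) = δ_free.
Σ Lᵢ/(AᵢEᵢ) = 310/(1850×72×10³) + 250/(2425×120×10³) = 3.186×10⁻⁶ mm/N.
So P = 1.576 / 3.186×10⁻⁶ = 494.5 kN, compressive.
σ_{cast iron} = P / A = 494500 / 2425 = 203.9 MPa.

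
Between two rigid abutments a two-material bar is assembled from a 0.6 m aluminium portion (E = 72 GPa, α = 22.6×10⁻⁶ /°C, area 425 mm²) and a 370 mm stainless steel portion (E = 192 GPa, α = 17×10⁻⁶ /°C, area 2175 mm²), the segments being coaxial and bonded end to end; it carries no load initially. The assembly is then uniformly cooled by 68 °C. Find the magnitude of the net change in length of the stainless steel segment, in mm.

|ΔL| ≈ 0.369 mm

If the supports were absent, the total length change would be Σ αᵢΔT Lᵢ = 22.6×10⁻⁶×68×600 + 17×10⁻⁶×68×370 = 1.35 mm.
The walls prevent any net length change, so an axial force P (same in every segment) develops. Compatibility: P · Σ Lᵢ/(AᵢEᵢ) = δ_free.
Σ Lᵢ/(AᵢEᵢ) = 600/(425×72×10³) + 370/(2175×192×10³) = 2.049×10⁻⁵ mm/N.
P = 1.35 / 2.049×10⁻⁵ = 65860 N = 65.86 kN, tensile.
For the stainless steel segment, free thermal change = 17×10⁻⁶×68×370 = 0.4277 mm and elastic change from P = 65860×370/(2175×192×10³) = 0.05836 mm; these oppose, so the net change is 0.369 mm (segment shortens).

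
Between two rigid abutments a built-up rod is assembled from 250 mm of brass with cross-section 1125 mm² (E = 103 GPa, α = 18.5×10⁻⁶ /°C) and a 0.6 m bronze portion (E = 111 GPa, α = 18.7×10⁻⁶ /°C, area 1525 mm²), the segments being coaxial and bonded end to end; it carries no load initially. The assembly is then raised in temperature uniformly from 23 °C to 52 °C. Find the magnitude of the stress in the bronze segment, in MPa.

σ ≈ 52.8 MPa (compressive)

Free thermal expansion of the whole bar: Σ αᵢΔT Lᵢ = 18.5×10⁻⁶×29×250 + 18.7×10⁻⁶×29×600 = 0.4595 mm.
The rigid supports impose zero overall length change; the single axial force P common to all segments must satisfy P Σ Lᵢ/(AᵢEᵢ) = δ_free.
Σ Lᵢ/(AᵢEᵢ) = 250/(1125×103×10³) + 600/(1525×111×10³) = 5.702×10⁻⁶ mm/N.
P = 0.4595 / 5.702×10⁻⁶ = 80590 N = 80.59 kN, compressive.
σ_{bronze} = P / A = 80590 / 1525 = 52.84 MPa.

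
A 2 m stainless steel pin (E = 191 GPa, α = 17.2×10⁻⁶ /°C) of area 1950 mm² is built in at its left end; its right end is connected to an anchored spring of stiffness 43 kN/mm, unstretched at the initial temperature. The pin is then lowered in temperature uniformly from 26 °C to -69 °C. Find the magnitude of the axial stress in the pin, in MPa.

σ ≈ 58.5 MPa (tensile)

Free thermal contraction: δ_free = αΔT L = 17.2×10⁻⁶ × 95 × 2000 = 3.268 mm.
With a force P in the spring, the elastic change of the pin is PL/(AE) and that of the spring is P/k; compatibility requires their sum to equal δ_free.
So P = δ_free / [L/(AE) + 1/k] = 3.268 / [ 2000/(1950×191×10³) + 1/(43×10³) ].
P = 3.268 / 2.863×10⁻⁵ = 114200 N.
σ = P/A = 114200/1950 = 58.55 MPa.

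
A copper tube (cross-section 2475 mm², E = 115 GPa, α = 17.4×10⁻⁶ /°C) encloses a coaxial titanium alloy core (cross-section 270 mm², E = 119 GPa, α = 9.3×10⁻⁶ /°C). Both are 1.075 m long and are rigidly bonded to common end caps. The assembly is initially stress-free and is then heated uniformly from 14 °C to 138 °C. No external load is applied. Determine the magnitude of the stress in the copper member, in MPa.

σ ≈ 11.7 MPa (compressive)

Equilibrium of a rigid end plate with no external load gives equal and opposite internal forces ±P in the two members. Since α_{copper} > α_{titanium alloy}, heating drives the copper into compression and the titanium alloy into tension.
Compatibility of the two members (thermal + elastic change equal): (α₁ − α₂)ΔT = P·[1/(A₁E₁) + 1/(A₂E₂)].
|α₁ − α₂|·ΔT = 8.1×10⁻⁶ × 124 = 0.001004.
1/(A₁E₁) + 1/(A₂E₂) = 1/(2475×115×10³) + 1/(270×119×10³) = 3.464×10⁻⁸ N⁻¹.
P = 0.001004 / 3.464×10⁻⁸ = 29000 N = 29 kN.
σ_{copper} = P/A₁ = 29000/2475 = 11.72 MPa, compressive.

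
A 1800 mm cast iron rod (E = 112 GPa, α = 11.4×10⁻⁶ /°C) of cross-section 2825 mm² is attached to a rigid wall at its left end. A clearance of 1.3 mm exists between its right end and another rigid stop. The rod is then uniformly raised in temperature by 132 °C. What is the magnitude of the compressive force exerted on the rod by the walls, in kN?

Unrestrained expansion: δ_free = αΔT L = 11.4×10⁻⁶ × 132 × 1800 = 2.709 mm.
The gap closes (δ_free > 1.3 mm) and the wall then resists a further 2.709 − 1.3 = 1.409 mm of expansion.
That suppressed elongation corresponds to σ = E·Δ/L = 112×10³ × 1.409/1800 = 87.65 MPa.
Force on the wall = σA = 87.65 × 2825 mm² = 247.6 kN.

P ≈ 248 kN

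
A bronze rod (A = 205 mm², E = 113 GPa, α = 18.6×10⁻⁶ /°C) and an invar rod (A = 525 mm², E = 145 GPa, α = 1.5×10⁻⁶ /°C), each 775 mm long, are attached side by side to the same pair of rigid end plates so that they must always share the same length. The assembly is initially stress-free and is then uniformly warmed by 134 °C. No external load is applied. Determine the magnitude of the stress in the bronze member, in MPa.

σ ≈ 199 MPa (compressive)

Both members must finish at the same length. With the larger α, the bronze tends to over-expand; the plates restrain it, putting the bronze in compression and the invar in tension. With no external load the two internal forces are equal and opposite, magnitude P.
Setting the final lengths equal and cancelling L: (α₁ − α₂)ΔT = P/(A₁E₁) + P/(A₂E₂).
|α₁ − α₂|·ΔT = 17.1×10⁻⁶ × 134 = 0.002291.
1/(A₁E₁) + 1/(A₂E₂) = 1/(205×113×10³) + 1/(525×145×10³) = 5.63×10⁻⁸ N⁻¹.
So P = 0.002291 / 5.63×10⁻⁸ = 40.7 kN.
σ_{bronze} = P/A₁ = 40700/205 = 198.5 MPa, compressive.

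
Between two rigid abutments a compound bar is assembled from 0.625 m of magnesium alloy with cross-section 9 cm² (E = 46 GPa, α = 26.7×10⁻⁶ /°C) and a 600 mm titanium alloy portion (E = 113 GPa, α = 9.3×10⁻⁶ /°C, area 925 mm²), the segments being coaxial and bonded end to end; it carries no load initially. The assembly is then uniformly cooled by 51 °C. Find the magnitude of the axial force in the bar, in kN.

Free thermal contraction of the whole bar: Σ αᵢΔT Lᵢ = 26.7×10⁻⁶×51×625 + 9.3×10⁻⁶×51×600 = 1.136 mm.
The walls prevent any net length change, so an axial force P (same in every segment) develops. Compatibility: P · Σ Lᵢ/(AᵢEᵢ) = δ_free.
The series flexibility is Σ Lᵢ/(AᵢEᵢ) = 625/(900×46×10³) + 600/(925×113×10³) = 2.084×10⁻⁵ mm/N.
Hence P = δ_free / Σ(L/AE) = 1.136/2.084×10⁻⁵ = 54.5 kN (tensile).

P ≈ 54.5 kN (tensile)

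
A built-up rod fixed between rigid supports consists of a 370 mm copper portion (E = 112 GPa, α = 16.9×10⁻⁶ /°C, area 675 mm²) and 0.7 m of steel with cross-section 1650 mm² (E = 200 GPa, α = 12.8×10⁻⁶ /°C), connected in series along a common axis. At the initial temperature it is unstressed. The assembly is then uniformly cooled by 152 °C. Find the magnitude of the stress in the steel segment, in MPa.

σ ≈ 200 MPa (tensile)

Free thermal contraction of the whole bar: Σ αᵢΔT Lᵢ = 16.9×10⁻⁶×152×370 + 12.8×10⁻⁶×152×700 = 2.312 mm.
The walls prevent any net length change, so an axial force P (same in every segment) develops. Compatibility: P · Σ Lᵢ/(AᵢEᵢ) = δ_free.
Σ Lᵢ/(AᵢEᵢ) = 370/(675×112×10³) + 700/(1650×200×10³) = 7.015×10⁻⁶ mm/N.
So P = 2.312 / 7.015×10⁻⁶ = 329.6 kN, tensile.
σ_{steel} = P / A = 329600 / 1650 = 199.8 MPa.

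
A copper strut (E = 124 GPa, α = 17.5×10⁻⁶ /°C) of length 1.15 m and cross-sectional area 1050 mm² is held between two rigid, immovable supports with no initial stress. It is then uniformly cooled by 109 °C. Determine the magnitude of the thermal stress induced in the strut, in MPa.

σ ≈ 237 MPa (tensile)

The supports are rigid, so the total axial strain is zero. The restrained thermal strain is ε = αΔT = 17.5×10⁻⁶ × 109 = 1907.5×10⁻⁶.
The stress required to suppress this strain is σ = Eε = 124×10³ × 1907.5×10⁻⁶ = 236.5 MPa, tensile since the strut is trying to contract.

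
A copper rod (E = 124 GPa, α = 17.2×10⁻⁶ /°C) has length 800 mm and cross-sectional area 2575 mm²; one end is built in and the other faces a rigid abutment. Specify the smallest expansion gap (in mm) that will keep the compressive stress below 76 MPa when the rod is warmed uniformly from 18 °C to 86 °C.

Free expansion if unrestrained: δ_free = αΔT L = 17.2×10⁻⁶ × 68 × 800 = 0.9357 mm.
A stress of 76 MPa corresponds to the wall pushing the rod back by σL/E = 76×800/(124×10³) = 0.4903 mm.
So the gap has to take up the difference, g_min = δ_free − σL/E = 0.9357 − 0.4903 = 0.4454 mm.

g ≈ 0.445 mm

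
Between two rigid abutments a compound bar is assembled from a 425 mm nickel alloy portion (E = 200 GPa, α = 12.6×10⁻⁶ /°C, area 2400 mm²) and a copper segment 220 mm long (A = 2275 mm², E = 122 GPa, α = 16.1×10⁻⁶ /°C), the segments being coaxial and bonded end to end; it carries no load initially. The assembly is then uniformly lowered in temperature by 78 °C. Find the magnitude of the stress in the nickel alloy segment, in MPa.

σ ≈ 172 MPa (tensile)

If the supports were absent, the total length change would be Σ αᵢΔT Lᵢ = 12.6×10⁻⁶×78×425 + 16.1×10⁻⁶×78×220 = 0.694 mm.
The rigid supports impose zero overall length change; the single axial force P common to all segments must satisfy P Σ Lᵢ/(AᵢEᵢ) = δ_free.
The series flexibility is Σ Lᵢ/(AᵢEᵢ) = 425/(2400×200×10³) + 220/(2275×122×10³) = 1.678×10⁻⁶ mm/N.
P = 0.694 / 1.678×10⁻⁶ = 413600 N = 413.6 kN, tensile.
σ_{nickel alloy} = P / A = 413600 / 2400 = 172.3 MPa.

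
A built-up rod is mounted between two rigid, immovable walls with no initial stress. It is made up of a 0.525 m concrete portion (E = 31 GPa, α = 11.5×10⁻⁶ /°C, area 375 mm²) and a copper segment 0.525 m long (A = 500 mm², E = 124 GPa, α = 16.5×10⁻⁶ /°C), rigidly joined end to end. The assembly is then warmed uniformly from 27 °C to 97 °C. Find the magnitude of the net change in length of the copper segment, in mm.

If the supports were absent, the total length change would be Σ αᵢΔT Lᵢ = 11.5×10⁻⁶×70×525 + 16.5×10⁻⁶×70×525 = 1.029 mm.
Since the ends are fixed, an axial force P builds up, equal in every segment, with P · Σ Lᵢ/(AᵢEᵢ) = δ_free.
The series flexibility is Σ Lᵢ/(AᵢEᵢ) = 525/(375×31×10³) + 525/(500×124×10³) = 5.363×10⁻⁵ mm/N.
So P = 1.029 / 5.363×10⁻⁵ = 19.19 kN, compressive.
For the copper segment, free thermal change = 16.5×10⁻⁶×70×525 = 0.6064 mm and elastic change from P = 19190×525/(500×124×10³) = 0.1625 mm; these oppose, so the net change is 0.444 mm (segment lengthens).

|ΔL| ≈ 0.444 mm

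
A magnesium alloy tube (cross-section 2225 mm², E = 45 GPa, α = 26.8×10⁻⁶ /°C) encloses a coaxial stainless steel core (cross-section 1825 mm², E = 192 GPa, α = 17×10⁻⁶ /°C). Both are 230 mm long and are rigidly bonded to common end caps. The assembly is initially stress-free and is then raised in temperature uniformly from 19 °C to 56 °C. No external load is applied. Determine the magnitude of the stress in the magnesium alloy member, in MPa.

Both members must finish at the same length. With the larger α, the magnesium alloy tends to over-expand; the plates restrain it, putting the magnesium alloy in compression and the stainless steel in tension. With no external load the two internal forces are equal and opposite, magnitude P.
Equating the net (thermal + elastic) strains gives |α₁ − α₂|·ΔT = P·[1/(A₁E₁) + 1/(A₂E₂)].
|α₁ − α₂|·ΔT = 9.8×10⁻⁶ × 37 = 0.0003626.
1/(A₁E₁) + 1/(A₂E₂) = 1/(2225×45×10³) + 1/(1825×192×10³) = 1.284×10⁻⁸ N⁻¹.
P = 0.0003626 / 1.284×10⁻⁸ = 28240 N = 28.24 kN.
σ_{magnesium alloy} = P/A₁ = 28240/2225 = 12.69 MPa, compressive.

σ ≈ 12.7 MPa (compressive)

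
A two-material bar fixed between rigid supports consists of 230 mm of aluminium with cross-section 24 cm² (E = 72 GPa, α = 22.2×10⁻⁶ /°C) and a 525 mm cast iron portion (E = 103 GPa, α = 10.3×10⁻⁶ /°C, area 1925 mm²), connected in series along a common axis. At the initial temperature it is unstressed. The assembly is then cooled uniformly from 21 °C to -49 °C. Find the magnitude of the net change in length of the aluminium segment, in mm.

With the walls removed the bar would change length by δ_free = Σ αᵢΔT Lᵢ = 22.2×10⁻⁶×70×230 + 10.3×10⁻⁶×70×525 = 0.7359 mm.
The walls prevent any net length change, so an axial force P (same in every segment) develops. Compatibility: P · Σ Lᵢ/(AᵢEᵢ) = δ_free.
Σ Lᵢ/(AᵢEᵢ) = 230/(2400×72×10³) + 525/(1925×103×10³) = 3.979×10⁻⁶ mm/N.
So P = 0.7359 / 3.979×10⁻⁶ = 185 kN, tensile.
For the aluminium segment, free thermal change = 22.2×10⁻⁶×70×230 = 0.3574 mm and elastic change from P = 185000×230/(2400×72×10³) = 0.2462 mm; these oppose, so the net change is 0.111 mm (segment shortens).

|ΔL| ≈ 0.111 mm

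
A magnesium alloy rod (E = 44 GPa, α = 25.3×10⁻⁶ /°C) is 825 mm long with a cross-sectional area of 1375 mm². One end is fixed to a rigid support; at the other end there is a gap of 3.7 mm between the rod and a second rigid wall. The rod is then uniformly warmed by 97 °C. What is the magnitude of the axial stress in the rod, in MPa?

If the wall were absent the rod would grow by αΔT L = 25.3×10⁻⁶ × 97 × 825 = 2.025 mm.
Since δ_free = 2.02 mm is less than the 3.7 mm gap, the rod never touches the wall. No axial force develops.

σ ≈ 0 MPa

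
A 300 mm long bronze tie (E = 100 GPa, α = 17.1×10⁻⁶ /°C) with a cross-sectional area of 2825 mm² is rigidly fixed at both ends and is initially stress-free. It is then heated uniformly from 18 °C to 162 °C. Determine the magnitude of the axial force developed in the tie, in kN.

The ends cannot move, so σ = EαΔT = 100×10³ × 17.1×10⁻⁶ × 144 = 246.2 MPa.
P = AEαΔT = 2825 × 100×10³ × 17.1×10⁻⁶ × 144 = 695.6 kN (compressive).

P ≈ 696 kN (compressive)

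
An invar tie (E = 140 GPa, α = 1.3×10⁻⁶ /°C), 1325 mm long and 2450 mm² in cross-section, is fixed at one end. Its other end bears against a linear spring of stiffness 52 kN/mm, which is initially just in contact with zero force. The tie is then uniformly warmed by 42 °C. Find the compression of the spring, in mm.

The unrestrained thermal change is αΔT L = 1.3×10⁻⁶ × 42 × 1325 = 0.07234 mm.
Let P be the compressive force at the spring. The tie shortens elastically by PL/(AE) and the spring compresses by P/k; together these equal δ_free.
P [ L/(AE) + 1/k ] = δ_free → P [ 1325/(2450×140×10³) + 1/(52×10³) ] = 0.07234.
P = 0.07234 / 2.309×10⁻⁵ = 3133 N.
Spring compression = P/k = 3133/(52×10³) = 0.06024 mm.

δ ≈ 0.0602 mm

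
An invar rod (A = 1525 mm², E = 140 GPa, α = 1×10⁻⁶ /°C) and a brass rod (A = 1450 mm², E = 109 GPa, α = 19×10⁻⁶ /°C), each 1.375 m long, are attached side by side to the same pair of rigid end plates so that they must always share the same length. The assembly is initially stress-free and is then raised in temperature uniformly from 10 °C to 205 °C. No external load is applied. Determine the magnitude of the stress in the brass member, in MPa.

Both members must finish at the same length. With the larger α, the brass tends to over-expand; the plates restrain it, putting the brass in compression and the invar in tension. With no external load the two internal forces are equal and opposite, magnitude P.
Compatibility of the two members (thermal + elastic change equal): (α₁ − α₂)ΔT = P·[1/(A₁E₁) + 1/(A₂E₂)].
|α₁ − α₂|·ΔT = 18×10⁻⁶ × 195 = 0.00351.
1/(A₁E₁) + 1/(A₂E₂) = 1/(1525×140×10³) + 1/(1450×109×10³) = 1.101×10⁻⁸ N⁻¹.
So P = 0.00351 / 1.101×10⁻⁸ = 318.8 kN.
σ_{brass} = P/A₂ = 318800/1450 = 219.8 MPa, compressive.

σ ≈ 220 MPa (compressive)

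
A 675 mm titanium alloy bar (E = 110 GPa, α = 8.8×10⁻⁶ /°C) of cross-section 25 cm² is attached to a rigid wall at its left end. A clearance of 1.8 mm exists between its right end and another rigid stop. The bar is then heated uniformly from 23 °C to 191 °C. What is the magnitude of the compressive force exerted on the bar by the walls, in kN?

P ≈ 0 kN

Free thermal elongation = αΔT L = 8.8×10⁻⁶ × 168 × 675 = 0.9979 mm.
Since δ_free = 0.998 mm is less than the 1.8 mm gap, the bar never touches the wall. No axial force develops.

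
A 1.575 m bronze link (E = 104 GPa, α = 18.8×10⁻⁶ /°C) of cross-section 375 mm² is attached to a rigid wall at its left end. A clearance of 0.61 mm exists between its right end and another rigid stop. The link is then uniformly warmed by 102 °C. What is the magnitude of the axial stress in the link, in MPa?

Unrestrained expansion: δ_free = αΔT L = 18.8×10⁻⁶ × 102 × 1575 = 3.02 mm.
This exceeds the 0.61 mm gap, so the wall pushes back. The portion of expansion that must be recovered elastically is δ_free − gap = 3.02 − 0.61 = 2.41 mm.
That suppressed elongation corresponds to σ = E·Δ/L = 104×10³ × 2.41/1575 = 159.2 MPa.

σ ≈ 159 MPa (compressive)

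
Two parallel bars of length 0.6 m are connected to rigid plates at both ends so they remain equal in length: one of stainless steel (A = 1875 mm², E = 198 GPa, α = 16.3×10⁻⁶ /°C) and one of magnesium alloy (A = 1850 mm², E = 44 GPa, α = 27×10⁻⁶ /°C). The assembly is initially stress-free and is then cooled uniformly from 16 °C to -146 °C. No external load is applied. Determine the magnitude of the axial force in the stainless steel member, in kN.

The magnesium alloy has the larger α, so on cooling it would change length more than the stainless steel if both were free. The rigid plates force a common final length, so the magnesium alloy is put into tension and the stainless steel into compression, with equal and opposite forces P (no external load).
Equating the net (thermal + elastic) strains gives |α₁ − α₂|·ΔT = P·[1/(A₁E₁) + 1/(A₂E₂)].
|α₁ − α₂|·ΔT = 10.7×10⁻⁶ × 162 = 0.001733.
1/(A₁E₁) + 1/(A₂E₂) = 1/(1875×198×10³) + 1/(1850×44×10³) = 1.498×10⁻⁸ N⁻¹.
P = 0.001733 / 1.498×10⁻⁸ = 115700 N = 115.7 kN.

P ≈ 116 kN (compressive in the stainless steel)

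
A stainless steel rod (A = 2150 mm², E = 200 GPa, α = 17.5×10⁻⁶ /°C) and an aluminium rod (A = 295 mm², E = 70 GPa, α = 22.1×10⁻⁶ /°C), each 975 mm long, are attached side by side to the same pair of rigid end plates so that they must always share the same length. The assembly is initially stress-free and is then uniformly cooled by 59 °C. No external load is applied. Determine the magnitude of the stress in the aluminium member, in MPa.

Equilibrium of a rigid end plate with no external load gives equal and opposite internal forces ±P in the two members. Since α_{aluminium} > α_{stainless steel}, cooling drives the aluminium into tension and the stainless steel into compression.
Compatibility of the two members (thermal + elastic change equal): (α₁ − α₂)ΔT = P·[1/(A₁E₁) + 1/(A₂E₂)].
|α₁ − α₂|·ΔT = 4.6×10⁻⁶ × 59 = 0.0002714.
1/(A₁E₁) + 1/(A₂E₂) = 1/(2150×200×10³) + 1/(295×70×10³) = 5.075×10⁻⁸ N⁻¹.
P = 0.0002714 / 5.075×10⁻⁸ = 5348 N = 5.348 kN.
σ_{aluminium} = P/A₂ = 5348/295 = 18.13 MPa, tensile.

σ ≈ 18.1 MPa (tensile)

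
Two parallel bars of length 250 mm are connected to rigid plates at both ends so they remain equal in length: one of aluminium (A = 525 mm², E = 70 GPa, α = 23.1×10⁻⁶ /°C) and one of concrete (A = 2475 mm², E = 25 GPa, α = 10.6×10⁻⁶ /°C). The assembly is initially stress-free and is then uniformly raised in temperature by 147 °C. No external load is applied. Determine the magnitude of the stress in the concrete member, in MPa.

σ ≈ 17.1 MPa (tensile)

Equilibrium of a rigid end plate with no external load gives equal and opposite internal forces ±P in the two members. Since α_{aluminium} > α_{concrete}, heating drives the aluminium into compression and the concrete into tension.
Compatibility of the two members (thermal + elastic change equal): (α₁ − α₂)ΔT = P·[1/(A₁E₁) + 1/(A₂E₂)].
|α₁ − α₂|·ΔT = 12.5×10⁻⁶ × 147 = 0.001838.
1/(A₁E₁) + 1/(A₂E₂) = 1/(525×70×10³) + 1/(2475×25×10³) = 4.337×10⁻⁸ N⁻¹.
So P = 0.001838 / 4.337×10⁻⁸ = 42.37 kN.
σ_{concrete} = P/A₂ = 42370/2475 = 17.12 MPa, tensile.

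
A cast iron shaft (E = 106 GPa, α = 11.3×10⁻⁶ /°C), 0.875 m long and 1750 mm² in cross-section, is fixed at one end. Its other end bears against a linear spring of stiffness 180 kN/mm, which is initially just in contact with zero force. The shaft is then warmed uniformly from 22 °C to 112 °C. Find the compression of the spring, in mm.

δ ≈ 0.481 mm

The unrestrained thermal change is αΔT L = 11.3×10⁻⁶ × 90 × 875 = 0.8899 mm.
With a force P in the spring, the elastic change of the shaft is PL/(AE) and that of the spring is P/k; compatibility requires their sum to equal δ_free.
P [ L/(AE) + 1/k ] = δ_free → P [ 875/(1750×106×10³) + 1/(180×10³) ] = 0.8899.
P = 0.8899 / 1.027×10⁻⁵ = 86630 N.
Spring compression = P/k = 86630/(180×10³) = 0.4813 mm.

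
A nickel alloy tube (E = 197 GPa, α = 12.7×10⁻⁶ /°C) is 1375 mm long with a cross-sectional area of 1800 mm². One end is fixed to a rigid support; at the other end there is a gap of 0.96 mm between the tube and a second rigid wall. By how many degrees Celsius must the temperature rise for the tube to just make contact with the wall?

Contact occurs when the free expansion equals the gap: αΔT L = 0.96 mm.
ΔT = 0.96 / (12.7×10⁻⁶ × 1375) = 54.97 °C.

ΔT ≈ 55 °C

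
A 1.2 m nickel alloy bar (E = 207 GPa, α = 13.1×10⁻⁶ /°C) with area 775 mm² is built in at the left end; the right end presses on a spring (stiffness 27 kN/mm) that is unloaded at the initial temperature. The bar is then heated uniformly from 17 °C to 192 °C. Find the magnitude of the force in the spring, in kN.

P ≈ 61.8 kN

The unrestrained thermal change is αΔT L = 13.1×10⁻⁶ × 175 × 1200 = 2.751 mm.
With a force P in the spring, the elastic change of the bar is PL/(AE) and that of the spring is P/k; compatibility requires their sum to equal δ_free.
So P = δ_free / [L/(AE) + 1/k] = 2.751 / [ 1200/(775×207×10³) + 1/(27×10³) ].
P = 2.751 / 4.452×10⁻⁵ = 61800 N.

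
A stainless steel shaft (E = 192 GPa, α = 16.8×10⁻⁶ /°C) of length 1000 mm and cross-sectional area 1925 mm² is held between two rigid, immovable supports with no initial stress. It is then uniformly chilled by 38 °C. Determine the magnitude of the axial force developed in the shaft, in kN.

The ends cannot move, so σ = EαΔT = 192×10³ × 16.8×10⁻⁶ × 38 = 122.6 MPa.
P = AEαΔT = 1925 × 192×10³ × 16.8×10⁻⁶ × 38 = 236 kN (tensile).

P ≈ 236 kN (tensile)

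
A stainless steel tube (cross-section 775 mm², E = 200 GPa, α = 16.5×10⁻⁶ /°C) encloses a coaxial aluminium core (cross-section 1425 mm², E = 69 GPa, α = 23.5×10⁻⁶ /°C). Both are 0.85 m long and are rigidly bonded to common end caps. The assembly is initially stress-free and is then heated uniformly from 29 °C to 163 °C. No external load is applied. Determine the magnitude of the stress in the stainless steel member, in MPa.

σ ≈ 72.8 MPa (tensile)

Equilibrium of a rigid end plate with no external load gives equal and opposite internal forces ±P in the two members. Since α_{aluminium} > α_{stainless steel}, heating drives the aluminium into compression and the stainless steel into tension.
Compatibility of the two members (thermal + elastic change equal): (α₁ − α₂)ΔT = P·[1/(A₁E₁) + 1/(A₂E₂)].
|α₁ − α₂|·ΔT = 7×10⁻⁶ × 134 = 0.000938.
1/(A₁E₁) + 1/(A₂E₂) = 1/(775×200×10³) + 1/(1425×69×10³) = 1.662×10⁻⁸ N⁻¹.
P = 0.000938 / 1.662×10⁻⁸ = 56430 N = 56.43 kN.
σ_{stainless steel} = P/A₁ = 56430/775 = 72.81 MPa, tensile.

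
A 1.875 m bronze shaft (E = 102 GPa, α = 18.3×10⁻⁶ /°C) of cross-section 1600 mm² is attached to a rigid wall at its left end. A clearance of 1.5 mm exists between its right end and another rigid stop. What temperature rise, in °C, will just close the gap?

ΔT ≈ 43.7 °C

Contact occurs when the free expansion equals the gap: αΔT L = 1.5 mm.
ΔT = 1.5 / (18.3×10⁻⁶ × 1875) = 43.72 °C.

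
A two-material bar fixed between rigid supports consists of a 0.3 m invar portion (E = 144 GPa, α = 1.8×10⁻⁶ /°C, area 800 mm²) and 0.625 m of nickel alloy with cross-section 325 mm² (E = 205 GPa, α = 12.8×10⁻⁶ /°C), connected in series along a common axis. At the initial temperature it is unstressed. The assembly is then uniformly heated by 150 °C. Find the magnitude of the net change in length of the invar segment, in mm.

|ΔL| ≈ 0.197 mm

If the supports were absent, the total length change would be Σ αᵢΔT Lᵢ = 1.8×10⁻⁶×150×300 + 12.8×10⁻⁶×150×625 = 1.281 mm.
The rigid supports impose zero overall length change; the single axial force P common to all segments must satisfy P Σ Lᵢ/(AᵢEᵢ) = δ_free.
The series flexibility is Σ Lᵢ/(AᵢEᵢ) = 300/(800×144×10³) + 625/(325×205×10³) = 1.199×10⁻⁵ mm/N.
So P = 1.281 / 1.199×10⁻⁵ = 106.9 kN, compressive.
For the invar segment, free thermal change = 1.8×10⁻⁶×150×300 = 0.081 mm and elastic change from P = 106900×300/(800×144×10³) = 0.2783 mm; these oppose, so the net change is 0.197 mm (segment shortens).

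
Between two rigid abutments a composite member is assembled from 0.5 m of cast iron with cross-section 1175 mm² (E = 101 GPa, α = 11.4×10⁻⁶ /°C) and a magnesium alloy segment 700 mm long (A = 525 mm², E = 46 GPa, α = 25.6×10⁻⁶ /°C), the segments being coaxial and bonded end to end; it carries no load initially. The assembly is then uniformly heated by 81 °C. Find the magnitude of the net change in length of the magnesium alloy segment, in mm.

|ΔL| ≈ 0.219 mm

Free thermal expansion of the whole bar: Σ αᵢΔT Lᵢ = 11.4×10⁻⁶×81×500 + 25.6×10⁻⁶×81×700 = 1.913 mm.
The rigid supports impose zero overall length change; the single axial force P common to all segments must satisfy P Σ Lᵢ/(AᵢEᵢ) = δ_free.
Σ Lᵢ/(AᵢEᵢ) = 500/(1175×101×10³) + 700/(525×46×10³) = 3.32×10⁻⁵ mm/N.
Hence P = δ_free / Σ(L/AE) = 1.913/3.32×10⁻⁵ = 57.63 kN (compressive).
For the magnesium alloy segment, free thermal change = 25.6×10⁻⁶×81×700 = 1.452 mm and elastic change from P = 57630×700/(525×46×10³) = 1.67 mm; these oppose, so the net change is 0.219 mm (segment shortens).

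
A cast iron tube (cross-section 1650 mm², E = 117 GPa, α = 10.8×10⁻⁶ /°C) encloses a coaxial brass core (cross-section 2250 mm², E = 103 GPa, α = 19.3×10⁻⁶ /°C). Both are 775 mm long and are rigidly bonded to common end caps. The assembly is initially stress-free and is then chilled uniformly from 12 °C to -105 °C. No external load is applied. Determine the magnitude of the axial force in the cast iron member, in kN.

Both members must finish at the same length. With the larger α, the brass tends to over-contract; the plates restrain it, putting the brass in tension and the cast iron in compression. With no external load the two internal forces are equal and opposite, magnitude P.
Setting the final lengths equal and cancelling L: (α₁ − α₂)ΔT = P/(A₁E₁) + P/(A₂E₂).
|α₁ − α₂|·ΔT = 8.5×10⁻⁶ × 117 = 0.0009945.
1/(A₁E₁) + 1/(A₂E₂) = 1/(1650×117×10³) + 1/(2250×103×10³) = 9.495×10⁻⁹ N⁻¹.
P = 0.0009945 / 9.495×10⁻⁹ = 104700 N = 104.7 kN.

P ≈ 105 kN (compressive in the cast iron)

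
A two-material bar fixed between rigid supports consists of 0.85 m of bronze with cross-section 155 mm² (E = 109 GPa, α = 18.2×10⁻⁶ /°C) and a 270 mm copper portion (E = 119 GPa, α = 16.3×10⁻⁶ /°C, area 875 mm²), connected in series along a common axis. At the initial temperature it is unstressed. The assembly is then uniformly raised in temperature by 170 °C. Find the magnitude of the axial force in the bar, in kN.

Free thermal expansion of the whole bar: Σ αᵢΔT Lᵢ = 18.2×10⁻⁶×170×850 + 16.3×10⁻⁶×170×270 = 3.378 mm.
Since the ends are fixed, an axial force P builds up, equal in every segment, with P · Σ Lᵢ/(AᵢEᵢ) = δ_free.
Σ Lᵢ/(AᵢEᵢ) = 850/(155×109×10³) + 270/(875×119×10³) = 5.29×10⁻⁵ mm/N.
So P = 3.378 / 5.29×10⁻⁵ = 63.85 kN, compressive.

P ≈ 63.9 kN (compressive)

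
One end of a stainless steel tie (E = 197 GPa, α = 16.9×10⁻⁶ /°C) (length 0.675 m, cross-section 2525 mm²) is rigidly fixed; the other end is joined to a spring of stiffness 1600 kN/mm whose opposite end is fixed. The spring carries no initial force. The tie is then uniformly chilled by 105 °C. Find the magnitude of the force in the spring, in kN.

P ≈ 604 kN

If the spring were absent the tie would shorten by αΔT L = 16.9×10⁻⁶ × 105 × 675 = 1.198 mm.
With a force P in the spring, the elastic change of the tie is PL/(AE) and that of the spring is P/k; compatibility requires their sum to equal δ_free.
P [ L/(AE) + 1/k ] = δ_free → P [ 675/(2525×197×10³) + 1/(1600×10³) ] = 1.198.
P = 1.198 / 1.982×10⁻⁶ = 604300 N.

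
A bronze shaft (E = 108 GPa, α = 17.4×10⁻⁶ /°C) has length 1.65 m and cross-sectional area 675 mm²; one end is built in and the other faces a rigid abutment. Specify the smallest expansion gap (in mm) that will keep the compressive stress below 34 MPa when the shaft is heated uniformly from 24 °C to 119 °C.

g ≈ 2.21 mm

Free expansion if unrestrained: δ_free = αΔT L = 17.4×10⁻⁶ × 95 × 1650 = 2.727 mm.
At the allowable stress the elastic shortening the wall may impose is σL/E = 34 × 1650 / (108×10³) = 0.5194 mm.
The gap must absorb the remainder: g_min = 2.727 − 0.5194 = 2.208 mm.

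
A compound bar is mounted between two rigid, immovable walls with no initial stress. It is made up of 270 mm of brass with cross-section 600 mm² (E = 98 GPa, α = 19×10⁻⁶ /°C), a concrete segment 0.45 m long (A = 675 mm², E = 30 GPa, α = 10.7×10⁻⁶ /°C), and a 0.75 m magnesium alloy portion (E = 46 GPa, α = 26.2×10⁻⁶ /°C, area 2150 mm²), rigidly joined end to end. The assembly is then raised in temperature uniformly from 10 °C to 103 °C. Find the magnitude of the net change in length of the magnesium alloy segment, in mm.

|ΔL| ≈ 1.22 mm

If the supports were absent, the total length change would be Σ αᵢΔT Lᵢ = 19×10⁻⁶×93×270 + 10.7×10⁻⁶×93×450 + 26.2×10⁻⁶×93×750 = 2.752 mm.
The rigid supports impose zero overall length change; the single axial force P common to all segments must satisfy P Σ Lᵢ/(AᵢEᵢ) = δ_free.
The series flexibility is Σ Lᵢ/(AᵢEᵢ) = 270/(600×98×10³) + 450/(675×30×10³) + 750/(2150×46×10³) = 3.44×10⁻⁵ mm/N.
P = 2.752 / 3.44×10⁻⁵ = 80020 N = 80.02 kN, compressive.
For the magnesium alloy segment, free thermal change = 26.2×10⁻⁶×93×750 = 1.827 mm and elastic change from P = 80020×750/(2150×46×10³) = 0.6068 mm; these oppose, so the net change is 1.22 mm (segment lengthens).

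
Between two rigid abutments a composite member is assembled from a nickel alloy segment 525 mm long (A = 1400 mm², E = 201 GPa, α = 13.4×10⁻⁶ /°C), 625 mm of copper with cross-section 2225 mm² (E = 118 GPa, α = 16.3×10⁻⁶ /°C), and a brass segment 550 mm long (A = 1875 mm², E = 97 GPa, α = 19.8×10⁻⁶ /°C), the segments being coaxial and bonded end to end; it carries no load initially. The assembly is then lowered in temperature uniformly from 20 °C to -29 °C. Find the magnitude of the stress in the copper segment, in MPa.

σ ≈ 85.2 MPa (tensile)

If the supports were absent, the total length change would be Σ αᵢΔT Lᵢ = 13.4×10⁻⁶×49×525 + 16.3×10⁻⁶×49×625 + 19.8×10⁻⁶×49×550 = 1.378 mm.
The walls prevent any net length change, so an axial force P (same in every segment) develops. Compatibility: P · Σ Lᵢ/(AᵢEᵢ) = δ_free.
Σ Lᵢ/(AᵢEᵢ) = 525/(1400×201×10³) + 625/(2225×118×10³) + 550/(1875×97×10³) = 7.27×10⁻⁶ mm/N.
Hence P = δ_free / Σ(L/AE) = 1.378/7.27×10⁻⁶ = 189.5 kN (tensile).
σ_{copper} = P / A = 189500 / 2225 = 85.16 MPa.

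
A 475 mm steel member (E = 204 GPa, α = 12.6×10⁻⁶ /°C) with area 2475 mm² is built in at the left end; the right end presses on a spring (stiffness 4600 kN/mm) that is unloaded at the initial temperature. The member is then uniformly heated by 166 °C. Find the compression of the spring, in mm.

Free thermal expansion: δ_free = αΔT L = 12.6×10⁻⁶ × 166 × 475 = 0.9935 mm.
Let P be the compressive force at the spring. The member shortens elastically by PL/(AE) and the spring compresses by P/k; together these equal δ_free.
P [ L/(AE) + 1/k ] = δ_free → P [ 475/(2475×204×10³) + 1/(4600×10³) ] = 0.9935.
P = 0.9935 / 1.158×10⁻⁶ = 857800 N.
Spring compression = P/k = 857800/(4600×10³) = 0.1865 mm.

δ ≈ 0.186 mm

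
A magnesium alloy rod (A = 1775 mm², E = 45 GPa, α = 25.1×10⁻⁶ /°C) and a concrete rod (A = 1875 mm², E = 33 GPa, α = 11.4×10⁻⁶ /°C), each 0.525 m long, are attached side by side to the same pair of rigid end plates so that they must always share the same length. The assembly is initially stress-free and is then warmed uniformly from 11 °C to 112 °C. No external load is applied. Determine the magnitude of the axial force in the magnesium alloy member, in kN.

P ≈ 48.2 kN (compressive in the magnesium alloy)

Both members must finish at the same length. With the larger α, the magnesium alloy tends to over-expand; the plates restrain it, putting the magnesium alloy in compression and the concrete in tension. With no external load the two internal forces are equal and opposite, magnitude P.
Equating the net (thermal + elastic) strains gives |α₁ − α₂|·ΔT = P·[1/(A₁E₁) + 1/(A₂E₂)].
|α₁ − α₂|·ΔT = 13.7×10⁻⁶ × 101 = 0.001384.
1/(A₁E₁) + 1/(A₂E₂) = 1/(1775×45×10³) + 1/(1875×33×10³) = 2.868×10⁻⁸ N⁻¹.
So P = 0.001384 / 2.868×10⁻⁸ = 48.24 kN.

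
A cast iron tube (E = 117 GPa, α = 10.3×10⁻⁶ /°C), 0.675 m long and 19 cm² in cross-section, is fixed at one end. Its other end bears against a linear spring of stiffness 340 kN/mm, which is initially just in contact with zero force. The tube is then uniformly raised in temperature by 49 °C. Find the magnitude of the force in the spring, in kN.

P ≈ 57 kN

Free thermal expansion: δ_free = αΔT L = 10.3×10⁻⁶ × 49 × 675 = 0.3407 mm.
With a force P in the spring, the elastic change of the tube is PL/(AE) and that of the spring is P/k; compatibility requires their sum to equal δ_free.
P [ L/(AE) + 1/k ] = δ_free → P [ 675/(1900×117×10³) + 1/(340×10³) ] = 0.3407.
P = 0.3407 / 5.978×10⁻⁶ = 56990 N.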